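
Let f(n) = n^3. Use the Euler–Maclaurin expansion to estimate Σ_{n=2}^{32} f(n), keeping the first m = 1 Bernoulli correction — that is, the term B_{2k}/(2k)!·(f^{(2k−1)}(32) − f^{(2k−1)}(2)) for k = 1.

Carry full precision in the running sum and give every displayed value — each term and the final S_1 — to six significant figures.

Integral: ∫_2^32 x^3 dx = 262140.
Endpoint term: (f(2) + f(32))/2 = (8.00000 + 32768.0)/2 = 16388.0.
So far: 278528.
Order-1 term: 1/12 · (3072.00 − 12.0000) = 255.000.

S_1 ≈ 278783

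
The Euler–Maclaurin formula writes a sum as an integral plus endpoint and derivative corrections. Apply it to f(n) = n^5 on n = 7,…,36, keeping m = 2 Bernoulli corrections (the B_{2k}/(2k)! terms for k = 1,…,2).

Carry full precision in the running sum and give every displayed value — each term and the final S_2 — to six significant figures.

S_2 ≈ 3.93718e+08

Integral: ∫_7^36 x^5 dx = 3.62777e+08.
Boundary: ½(f(7) + f(36)) = ½(16807.0 + 6.04662e+07) = 3.02415e+07.
Running total after boundary: 3.93019e+08.
Order-1 term: 1/12 · (8.39808e+06 − 12005.0) = 698840.
Partial sum through k=1: 3.93718e+08.
Order-2 term: −1/720 · (77760.0 − 2940.00) = -103.917.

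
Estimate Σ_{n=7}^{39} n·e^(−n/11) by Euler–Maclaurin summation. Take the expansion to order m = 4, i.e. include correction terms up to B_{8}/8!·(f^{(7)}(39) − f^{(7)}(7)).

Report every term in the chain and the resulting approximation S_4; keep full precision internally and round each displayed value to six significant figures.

S_4 ≈ 91.3065

The integral term ∫_7^39 x·e^(−x/11) dx = 88.9137.
Boundary: ½(f(7) + f(39)) = ½(3.70449 + 1.12536) = 2.41493.
So far: 91.3286.
k=1: B_{2}/(2)! × [f^{(1)}(39) − f^{(1)}(7)] = 1/12 × (-0.0734504 − 0.192441) = -0.0221576.
Partial sum through k=1: 91.3065.
k=2: B_{4}/(4)! × [f^{(3)}(39) − f^{(3)}(7)] = −1/720 × (-0.000130077 − 0.0103378) = 1.45387e-05.
Partial sum through k=2: 91.3065.
k=3: B_{6}/(6)! × [f^{(5)}(39) − f^{(5)}(7)] = 1/30240 × (2.86672e-06 − 0.000157728) = -5.12107e-09.
Partial sum through k=3: 91.3065.
k=4: B_{8}/(8)! × [f^{(7)}(39) − f^{(7)}(7)] = −1/1209600 × (5.62683e-08 − 1.90099e-06) = 1.52507e-12.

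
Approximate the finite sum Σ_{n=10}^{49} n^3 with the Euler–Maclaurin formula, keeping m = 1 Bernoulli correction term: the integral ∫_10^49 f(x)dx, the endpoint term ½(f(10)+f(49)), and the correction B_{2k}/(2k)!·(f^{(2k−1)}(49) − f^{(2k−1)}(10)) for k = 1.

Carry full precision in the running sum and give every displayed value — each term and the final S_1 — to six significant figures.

The integral term ∫_10^49 x^3 dx = 1.43870e+06.
Boundary: ½(f(10) + f(49)) = ½(1000.00 + 117649) = 59324.5.
Integral + boundary = 1.49802e+06.
k=1: B_{2}/(2)! × [f^{(1)}(49) − f^{(1)}(10)] = 1/12 × (7203.00 − 300.000) = 575.250.

S_1 ≈ 1.49860e+06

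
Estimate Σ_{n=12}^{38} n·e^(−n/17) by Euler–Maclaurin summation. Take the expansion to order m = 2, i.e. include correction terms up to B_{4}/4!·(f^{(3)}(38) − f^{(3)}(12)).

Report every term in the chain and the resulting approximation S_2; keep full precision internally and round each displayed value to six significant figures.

∫_12^38 x·e^(−x/17) dx evaluates to 143.372.
Boundary: ½(f(12) + f(38)) = ½(5.92407 + 4.06451) = 4.99429.
Running total after boundary: 148.367.
Order-1 term: 1/12 · (-0.132128 − 0.145198) = -0.0231105.
Running total after k=1: 148.344.
Order-2 term: −1/720 · (0.000283022 − 0.00391884) = 5.04974e-06.

S_2 ≈ 148.344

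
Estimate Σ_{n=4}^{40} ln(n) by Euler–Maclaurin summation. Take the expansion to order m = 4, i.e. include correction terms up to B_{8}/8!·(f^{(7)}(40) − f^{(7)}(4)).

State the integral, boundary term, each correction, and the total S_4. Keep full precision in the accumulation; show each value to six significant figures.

Integral: ∫_4^40 ln(x) dx = 106.010.
Boundary: ½(f(4) + f(40)) = ½(1.38629 + 3.68888) = 2.53759.
Running total after boundary: 108.548.
Correction k=1: B_{2}/2! · (f^{(1)}(40) − f^{(1)}(4)) = 1/12 · (0.0250000 − 0.250000) = -0.0187500.
Partial sum through k=1: 108.529.
Correction k=2: B_{4}/4! · (f^{(3)}(40) − f^{(3)}(4)) = −1/720 · (3.12500e-05 − 0.0312500) = 4.33594e-05.
Partial sum through k=2: 108.529.
Correction k=3: B_{6}/6! · (f^{(5)}(40) − f^{(5)}(4)) = 1/30240 · (2.34375e-07 − 0.0234375) = -7.75042e-07.
Partial sum through k=3: 108.529.
Correction k=4: B_{8}/8! · (f^{(7)}(40) − f^{(7)}(4)) = −1/1209600 · (4.39453e-09 − 0.0439453) = 3.63304e-08.

S_4 ≈ 108.529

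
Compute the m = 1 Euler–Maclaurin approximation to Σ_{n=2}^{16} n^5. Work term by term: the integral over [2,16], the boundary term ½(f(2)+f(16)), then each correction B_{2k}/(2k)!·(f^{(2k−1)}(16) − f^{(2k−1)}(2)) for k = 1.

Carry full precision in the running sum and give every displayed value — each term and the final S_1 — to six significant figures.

∫_2^16 x^5 dx evaluates to 2.79619e+06.
½[f(2) + f(16)] = ½[32.0000 + 1.04858e+06] = 524304.
So far: 3.32050e+06.
k=1: B_{2}/(2)! × [f^{(1)}(16) − f^{(1)}(2)] = 1/12 × (327680 − 80.0000) = 27300.0.

S_1 ≈ 3.34780e+06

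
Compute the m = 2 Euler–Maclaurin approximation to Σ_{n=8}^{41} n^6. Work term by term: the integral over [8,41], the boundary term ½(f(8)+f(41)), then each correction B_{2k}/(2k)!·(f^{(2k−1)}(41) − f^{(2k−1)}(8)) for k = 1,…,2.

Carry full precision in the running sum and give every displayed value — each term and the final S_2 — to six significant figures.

S_2 ≈ 3.02548e+10

∫_8^41 x^6 dx evaluates to 2.78217e+10.
½[f(8) + f(41)] = ½[262144 + 4.75010e+09] = 2.37518e+09.
Running total after boundary: 3.01969e+10.
Order-1 term: 1/12 · (6.95137e+08 − 196608) = 5.79117e+07.
After k=1: 3.02548e+10.
Order-2 term: −1/720 · (8.27052e+06 − 61440.0) = -11401.5.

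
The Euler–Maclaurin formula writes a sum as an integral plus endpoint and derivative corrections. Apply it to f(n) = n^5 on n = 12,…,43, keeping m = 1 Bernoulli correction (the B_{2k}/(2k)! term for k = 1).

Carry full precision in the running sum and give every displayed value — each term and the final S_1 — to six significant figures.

∫_12^43 x^5 dx evaluates to 1.05306e+09.
Endpoint term: (f(12) + f(43))/2 = (248832 + 1.47008e+08)/2 = 7.36286e+07.
So far: 1.12669e+09.
Correction k=1: B_{2}/2! · (f^{(1)}(43) − f^{(1)}(12)) = 1/12 · (1.70940e+07 − 103680) = 1.41586e+06.

S_1 ≈ 1.12811e+09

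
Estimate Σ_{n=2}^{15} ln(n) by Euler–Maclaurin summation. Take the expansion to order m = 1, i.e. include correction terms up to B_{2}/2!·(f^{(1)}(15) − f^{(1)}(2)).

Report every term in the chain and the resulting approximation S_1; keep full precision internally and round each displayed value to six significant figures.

∫_2^15 ln(x) dx evaluates to 26.2345.
Endpoint term: (f(2) + f(15))/2 = (0.693147 + 2.70805)/2 = 1.70060.
Running total after boundary: 27.9351.
Correction k=1: B_{2}/2! · (f^{(1)}(15) − f^{(1)}(2)) = 1/12 · (0.0666667 − 0.500000) = -0.0361111.

S_1 ≈ 27.8989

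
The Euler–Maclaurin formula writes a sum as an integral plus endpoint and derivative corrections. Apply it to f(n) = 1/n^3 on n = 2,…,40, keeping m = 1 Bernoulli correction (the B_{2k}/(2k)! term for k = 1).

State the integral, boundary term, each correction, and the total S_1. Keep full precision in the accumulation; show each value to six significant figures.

∫_2^40 1/x^3 dx evaluates to 0.124688.
Endpoint term: (f(2) + f(40))/2 = (0.125000 + 1.56250e-05)/2 = 0.0625078.
Integral + boundary = 0.187195.
Correction k=1: B_{2}/2! · (f^{(1)}(40) − f^{(1)}(2)) = 1/12 · (-1.17187e-06 − (-0.187500)) = 0.0156249.

S_1 ≈ 0.202820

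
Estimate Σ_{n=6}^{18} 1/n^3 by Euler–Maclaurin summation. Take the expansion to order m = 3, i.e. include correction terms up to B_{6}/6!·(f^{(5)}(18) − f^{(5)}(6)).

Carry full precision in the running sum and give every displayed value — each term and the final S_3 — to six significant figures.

S_3 ≈ 0.0149350

Integral: ∫_6^18 1/x^3 dx = 0.0123457.
Boundary: ½(f(6) + f(18)) = ½(0.00462963 + 0.000171468) = 0.00240055.
Running total after boundary: 0.0147462.
k=1: B_{2}/(2)! × [f^{(1)}(18) − f^{(1)}(6)] = 1/12 × (-2.85780e-05 − (-0.00231481)) = 0.000190520.
Running total after k=1: 0.0149367.
k=2: B_{4}/(4)! × [f^{(3)}(18) − f^{(3)}(6)] = −1/720 × (-1.76407e-06 − (-0.00128601)) = -1.78367e-06.
Running total after k=2: 0.0149350.
k=3: B_{6}/(6)! × [f^{(5)}(18) − f^{(5)}(6)] = 1/30240 × (-2.28676e-07 − (-0.00150034)) = 4.96070e-08.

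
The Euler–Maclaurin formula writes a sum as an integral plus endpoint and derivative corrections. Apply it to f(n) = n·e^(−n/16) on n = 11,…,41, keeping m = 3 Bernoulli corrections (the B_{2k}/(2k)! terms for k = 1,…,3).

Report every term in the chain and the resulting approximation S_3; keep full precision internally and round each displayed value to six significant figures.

S_3 ≈ 151.221

Integral: ∫_11^41 x·e^(−x/16) dx = 146.897.
Boundary: ½(f(11) + f(41)) = ½(5.53115 + 3.16158) = 4.34636.
Integral + boundary = 151.244.
Correction k=1: B_{2}/2! · (f^{(1)}(41) − f^{(1)}(11)) = 1/12 · (-0.120487 − 0.157135) = -0.0231352.
After k=1: 151.221.
Correction k=2: B_{4}/4! · (f^{(3)}(41) − f^{(3)}(11)) = −1/720 · (0.000131783 − 0.00454218) = 6.12555e-06.
After k=2: 151.221.
Correction k=3: B_{6}/6! · (f^{(5)}(41) − f^{(5)}(11)) = 1/30240 · (2.86804e-06 − 3.30881e-05) = -9.99340e-10.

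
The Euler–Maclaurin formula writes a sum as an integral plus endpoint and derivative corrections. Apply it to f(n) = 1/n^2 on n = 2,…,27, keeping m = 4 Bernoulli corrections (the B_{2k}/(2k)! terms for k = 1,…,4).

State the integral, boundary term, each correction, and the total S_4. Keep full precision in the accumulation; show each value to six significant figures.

The integral term ∫_2^27 1/x^2 dx = 0.462963.
Boundary: ½(f(2) + f(27)) = ½(0.250000 + 0.00137174) = 0.125686.
So far: 0.588649.
Correction k=1: B_{2}/2! · (f^{(1)}(27) − f^{(1)}(2)) = 1/12 · (-0.000101611 − (-0.250000)) = 0.0208249.
Running total after k=1: 0.609474.
Correction k=2: B_{4}/4! · (f^{(3)}(27) − f^{(3)}(2)) = −1/720 · (-1.67260e-06 − (-0.750000)) = -0.00104166.
Running total after k=2: 0.608432.
Correction k=3: B_{6}/6! · (f^{(5)}(27) − f^{(5)}(2)) = 1/30240 · (-6.88313e-08 − (-5.62500)) = 0.000186012.
Running total after k=3: 0.608618.
Correction k=4: B_{8}/8! · (f^{(7)}(27) − f^{(7)}(2)) = −1/1209600 · (-5.28745e-09 − (-78.7500)) = -6.51042e-05.

S_4 ≈ 0.608553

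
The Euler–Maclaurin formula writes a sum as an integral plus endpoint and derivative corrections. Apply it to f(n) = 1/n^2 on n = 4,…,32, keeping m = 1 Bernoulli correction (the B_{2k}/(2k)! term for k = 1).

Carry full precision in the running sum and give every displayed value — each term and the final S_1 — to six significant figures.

S_1 ≈ 0.253087

∫_4^32 1/x^2 dx evaluates to 0.218750.
Boundary: ½(f(4) + f(32)) = ½(0.0625000 + 0.000976562) = 0.0317383.
Running total after boundary: 0.250488.
k=1: B_{2}/(2)! × [f^{(1)}(32) − f^{(1)}(4)] = 1/12 × (-6.10352e-05 − (-0.0312500)) = 0.00259908.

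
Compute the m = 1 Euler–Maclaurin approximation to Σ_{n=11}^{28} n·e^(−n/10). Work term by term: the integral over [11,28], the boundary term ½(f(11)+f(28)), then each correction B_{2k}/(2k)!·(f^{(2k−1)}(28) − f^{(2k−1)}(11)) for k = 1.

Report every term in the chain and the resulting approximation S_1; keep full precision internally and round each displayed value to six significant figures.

S_1 ≈ 49.4709

Integral: ∫_11^28 x·e^(−x/10) dx = 46.7951.
½[f(11) + f(28)] = ½[3.66158 + 1.70268] = 2.68213.
Integral + boundary = 49.4772.
k=1: B_{2}/(2)! × [f^{(1)}(28) − f^{(1)}(11)] = 1/12 × (-0.109458 − (-0.0332871)) = -0.00634758.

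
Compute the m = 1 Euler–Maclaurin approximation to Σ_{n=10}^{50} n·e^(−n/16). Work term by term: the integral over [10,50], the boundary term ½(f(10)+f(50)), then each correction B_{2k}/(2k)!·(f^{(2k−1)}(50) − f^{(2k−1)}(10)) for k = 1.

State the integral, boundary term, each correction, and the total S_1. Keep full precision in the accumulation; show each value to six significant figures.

S_1 ≈ 180.022

The integral term ∫_10^50 x·e^(−x/16) dx = 176.271.
Boundary: ½(f(10) + f(50)) = ½(5.35261 + 2.19685) = 3.77473.
So far: 180.046.
Correction k=1: B_{2}/2! · (f^{(1)}(50) − f^{(1)}(10)) = 1/12 · (-0.0933660 − 0.200723) = -0.0245074.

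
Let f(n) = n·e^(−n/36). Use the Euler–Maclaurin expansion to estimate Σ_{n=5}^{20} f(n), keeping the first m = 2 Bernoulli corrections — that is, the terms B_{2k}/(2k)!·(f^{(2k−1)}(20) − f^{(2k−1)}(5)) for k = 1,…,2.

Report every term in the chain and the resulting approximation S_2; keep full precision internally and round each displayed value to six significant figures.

The integral term ∫_5^20 x·e^(−x/36) dx = 127.912.
Boundary: ½(f(5) + f(20)) = ½(4.35162 + 11.4751) = 7.91335.
Running total after boundary: 135.826.
k=1: B_{2}/(2)! × [f^{(1)}(20) − f^{(1)}(5)] = 1/12 × (0.255002 − 0.749446) = -0.0412037.
Partial sum through k=1: 135.785.
k=2: B_{4}/(4)! × [f^{(3)}(20) − f^{(3)}(5)] = −1/720 × (0.00108218 − 0.00192137) = 1.16554e-06.

S_2 ≈ 135.785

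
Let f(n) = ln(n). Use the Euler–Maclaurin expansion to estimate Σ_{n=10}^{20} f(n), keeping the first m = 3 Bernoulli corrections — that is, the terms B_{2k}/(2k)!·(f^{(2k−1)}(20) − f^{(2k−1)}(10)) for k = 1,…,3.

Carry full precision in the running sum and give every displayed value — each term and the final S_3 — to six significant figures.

S_3 ≈ 29.5338

Integral: ∫_10^20 ln(x) dx = 26.8888.
Endpoint term: (f(10) + f(20))/2 = (2.30259 + 2.99573)/2 = 2.64916.
So far: 29.5380.
k=1: B_{2}/(2)! × [f^{(1)}(20) − f^{(1)}(10)] = 1/12 × (0.0500000 − 0.100000) = -0.00416667.
Partial sum through k=1: 29.5338.
k=2: B_{4}/(4)! × [f^{(3)}(20) − f^{(3)}(10)] = −1/720 × (0.000250000 − 0.00200000) = 2.43056e-06.
Partial sum through k=2: 29.5338.
k=3: B_{6}/(6)! × [f^{(5)}(20) − f^{(5)}(10)] = 1/30240 × (7.50000e-06 − 0.000240000) = -7.68849e-09.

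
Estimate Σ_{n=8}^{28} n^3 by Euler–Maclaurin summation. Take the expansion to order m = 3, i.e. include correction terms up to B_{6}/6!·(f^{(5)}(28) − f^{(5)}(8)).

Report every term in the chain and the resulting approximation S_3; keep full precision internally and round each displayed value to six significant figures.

∫_8^28 x^3 dx evaluates to 152640.
½[f(8) + f(28)] = ½[512.000 + 21952.0] = 11232.0.
Running total after boundary: 163872.
Correction k=1: B_{2}/2! · (f^{(1)}(28) − f^{(1)}(8)) = 1/12 · (2352.00 − 192.000) = 180.000.
After k=1: 164052.
Correction k=2: B_{4}/4! · (f^{(3)}(28) − f^{(3)}(8)) = −1/720 · (6.00000 − 6.00000) = 0.00000.
After k=2: 164052.
Correction k=3: B_{6}/6! · (f^{(5)}(28) − f^{(5)}(8)) = 1/30240 · (0.00000 − 0.00000) = 0.00000.

S_3 ≈ 164052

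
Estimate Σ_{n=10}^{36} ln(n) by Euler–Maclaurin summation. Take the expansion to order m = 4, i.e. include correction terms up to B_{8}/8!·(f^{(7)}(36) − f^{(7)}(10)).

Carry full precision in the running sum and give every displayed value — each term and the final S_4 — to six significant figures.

Integral: ∫_10^36 ln(x) dx = 79.9808.
½[f(10) + f(36)] = ½[2.30259 + 3.58352] = 2.94305.
Integral + boundary = 82.9239.
Correction k=1: B_{2}/2! · (f^{(1)}(36) − f^{(1)}(10)) = 1/12 · (0.0277778 − 0.100000) = -0.00601852.
Partial sum through k=1: 82.9179.
Correction k=2: B_{4}/4! · (f^{(3)}(36) − f^{(3)}(10)) = −1/720 · (4.28669e-05 − 0.00200000) = 2.71824e-06.
Partial sum through k=2: 82.9179.
Correction k=3: B_{6}/6! · (f^{(5)}(36) − f^{(5)}(10)) = 1/30240 · (3.96916e-07 − 0.000240000) = -7.92338e-09.
Partial sum through k=3: 82.9179.
Correction k=4: B_{8}/8! · (f^{(7)}(36) − f^{(7)}(10)) = −1/1209600 · (9.18787e-09 − 7.20000e-05) = 5.95162e-11.

S_4 ≈ 82.9179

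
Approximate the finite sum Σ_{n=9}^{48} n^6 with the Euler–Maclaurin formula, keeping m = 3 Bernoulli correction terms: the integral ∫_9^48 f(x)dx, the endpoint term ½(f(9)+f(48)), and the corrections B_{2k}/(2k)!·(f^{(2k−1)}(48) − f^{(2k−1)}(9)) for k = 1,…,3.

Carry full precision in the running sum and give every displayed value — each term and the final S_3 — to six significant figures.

S_3 ≈ 9.01091e+10

∫_9^48 x^6 dx evaluates to 8.38662e+10.
Endpoint term: (f(9) + f(48))/2 = (531441 + 1.22306e+10)/2 = 6.11556e+09.
Integral + boundary = 8.99818e+10.
Correction k=1: B_{2}/2! · (f^{(1)}(48) − f^{(1)}(9)) = 1/12 · (1.52882e+09 − 354294) = 1.27372e+08.
Running total after k=1: 9.01092e+10.
Correction k=2: B_{4}/4! · (f^{(3)}(48) − f^{(3)}(9)) = −1/720 · (1.32710e+07 − 87480.0) = -18310.5.
Running total after k=2: 9.01091e+10.
Correction k=3: B_{6}/6! · (f^{(5)}(48) − f^{(5)}(9)) = 1/30240 · (34560.0 − 6480.00) = 0.928571.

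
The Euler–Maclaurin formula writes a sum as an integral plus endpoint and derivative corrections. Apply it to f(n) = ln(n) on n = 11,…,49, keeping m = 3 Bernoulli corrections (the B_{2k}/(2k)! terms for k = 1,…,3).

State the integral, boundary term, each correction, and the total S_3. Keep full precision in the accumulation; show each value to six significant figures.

Integral: ∫_11^49 ln(x) dx = 126.322.
Endpoint term: (f(11) + f(49))/2 = (2.39790 + 3.89182)/2 = 3.14486.
Running total after boundary: 129.467.
k=1: B_{2}/(2)! × [f^{(1)}(49) − f^{(1)}(11)] = 1/12 × (0.0204082 − 0.0909091) = -0.00587508.
Partial sum through k=1: 129.461.
k=2: B_{4}/(4)! × [f^{(3)}(49) − f^{(3)}(11)] = −1/720 × (1.69997e-05 − 0.00150263) = 2.06337e-06.
Partial sum through k=2: 129.461.
k=3: B_{6}/(6)! × [f^{(5)}(49) − f^{(5)}(11)] = 1/30240 × (8.49632e-08 − 0.000149021) = -4.92514e-09.

S_3 ≈ 129.461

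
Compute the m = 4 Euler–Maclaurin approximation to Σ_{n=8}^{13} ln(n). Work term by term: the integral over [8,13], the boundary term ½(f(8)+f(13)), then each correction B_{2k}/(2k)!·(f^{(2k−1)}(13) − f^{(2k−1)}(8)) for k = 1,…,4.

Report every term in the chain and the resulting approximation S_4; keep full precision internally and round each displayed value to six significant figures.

S_4 ≈ 14.0270

∫_8^13 ln(x) dx evaluates to 11.7088.
½[f(8) + f(13)] = ½[2.07944 + 2.56495] = 2.32220.
So far: 14.0310.
Order-1 term: 1/12 · (0.0769231 − 0.125000) = -0.00400641.
Partial sum through k=1: 14.0270.
Order-2 term: −1/720 · (0.000910332 − 0.00390625) = 4.16100e-06.
Partial sum through k=2: 14.0270.
Order-3 term: 1/30240 · (6.46390e-05 − 0.000732422) = -2.20828e-08.
Partial sum through k=3: 14.0270.
Order-4 term: −1/1209600 · (1.14744e-05 − 0.000343323) = 2.74346e-10.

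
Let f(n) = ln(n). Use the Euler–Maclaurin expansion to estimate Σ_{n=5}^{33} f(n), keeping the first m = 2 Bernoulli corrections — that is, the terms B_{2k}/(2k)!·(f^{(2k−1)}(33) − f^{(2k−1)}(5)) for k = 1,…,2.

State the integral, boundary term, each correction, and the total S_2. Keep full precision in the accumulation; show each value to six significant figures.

S_2 ≈ 81.8764

Integral: ∫_5^33 ln(x) dx = 79.3376.
½[f(5) + f(33)] = ½[1.60944 + 3.49651] = 2.55297.
So far: 81.8905.
Order-1 term: 1/12 · (0.0303030 − 0.200000) = -0.0141414.
After k=1: 81.8764.
Order-2 term: −1/720 · (5.56529e-05 − 0.0160000) = 2.21449e-05.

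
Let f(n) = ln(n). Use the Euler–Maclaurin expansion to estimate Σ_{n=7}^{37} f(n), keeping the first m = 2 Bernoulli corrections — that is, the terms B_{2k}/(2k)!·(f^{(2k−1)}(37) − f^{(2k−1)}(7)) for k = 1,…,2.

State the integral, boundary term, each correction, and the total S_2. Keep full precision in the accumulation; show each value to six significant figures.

S_2 ≈ 92.7514

∫_7^37 ln(x) dx evaluates to 89.9826.
½[f(7) + f(37)] = ½[1.94591 + 3.61092] = 2.77841.
So far: 92.7610.
Correction k=1: B_{2}/2! · (f^{(1)}(37) − f^{(1)}(7)) = 1/12 · (0.0270270 − 0.142857) = -0.00965251.
Running total after k=1: 92.7514.
Correction k=2: B_{4}/4! · (f^{(3)}(37) − f^{(3)}(7)) = −1/720 · (3.94843e-05 − 0.00583090) = 8.04364e-06.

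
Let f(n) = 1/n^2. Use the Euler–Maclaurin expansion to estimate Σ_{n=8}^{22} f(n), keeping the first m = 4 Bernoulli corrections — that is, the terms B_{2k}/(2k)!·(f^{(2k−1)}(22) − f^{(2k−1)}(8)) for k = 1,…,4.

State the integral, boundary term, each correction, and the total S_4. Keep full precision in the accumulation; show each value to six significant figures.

The integral term ∫_8^22 1/x^2 dx = 0.0795455.
Boundary: ½(f(8) + f(22)) = ½(0.0156250 + 0.00206612) = 0.00884556.
Integral + boundary = 0.0883910.
Order-1 term: 1/12 · (-0.000187829 − (-0.00390625)) = 0.000309868.
Partial sum through k=1: 0.0887009.
Order-2 term: −1/720 · (-4.65691e-06 − (-0.000732422)) = -1.01078e-06.
Partial sum through k=2: 0.0886999.
Order-3 term: 1/30240 · (-2.88651e-07 − (-0.000343323)) = 1.13437e-08.
Partial sum through k=3: 0.0886999.
Order-4 term: −1/1209600 · (-3.33977e-08 − (-0.000300407)) = -2.48325e-10.

S_4 ≈ 0.0886999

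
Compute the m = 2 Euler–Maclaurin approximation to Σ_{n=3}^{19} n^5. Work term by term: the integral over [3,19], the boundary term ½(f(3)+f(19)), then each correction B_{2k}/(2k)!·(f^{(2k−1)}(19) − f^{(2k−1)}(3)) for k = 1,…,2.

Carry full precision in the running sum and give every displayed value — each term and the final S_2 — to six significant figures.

S_2 ≈ 9.13327e+06

The integral term ∫_3^19 x^5 dx = 7.84086e+06.
Boundary: ½(f(3) + f(19)) = ½(243.000 + 2.47610e+06) = 1.23817e+06.
Running total after boundary: 9.07903e+06.
Correction k=1: B_{2}/2! · (f^{(1)}(19) − f^{(1)}(3)) = 1/12 · (651605 − 405.000) = 54266.7.
Running total after k=1: 9.13330e+06.
Correction k=2: B_{4}/4! · (f^{(3)}(19) − f^{(3)}(3)) = −1/720 · (21660.0 − 540.000) = -29.3333.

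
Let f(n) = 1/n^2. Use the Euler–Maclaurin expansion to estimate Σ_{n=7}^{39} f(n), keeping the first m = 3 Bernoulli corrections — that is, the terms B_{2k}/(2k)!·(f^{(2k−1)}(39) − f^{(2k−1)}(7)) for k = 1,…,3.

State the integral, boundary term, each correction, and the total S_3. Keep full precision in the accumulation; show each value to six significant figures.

S_3 ≈ 0.128230

Integral: ∫_7^39 1/x^2 dx = 0.117216.
Boundary: ½(f(7) + f(39)) = ½(0.0204082 + 0.000657462) = 0.0105328.
Running total after boundary: 0.127749.
Correction k=1: B_{2}/2! · (f^{(1)}(39) − f^{(1)}(7)) = 1/12 · (-3.37160e-05 − (-0.00583090)) = 0.000483099.
After k=1: 0.128232.
Correction k=2: B_{4}/4! · (f^{(3)}(39) − f^{(3)}(7)) = −1/720 · (-2.66004e-07 − (-0.00142798)) = -1.98293e-06.
After k=2: 0.128230.
Correction k=3: B_{6}/6! · (f^{(5)}(39) − f^{(5)}(7)) = 1/30240 · (-5.24663e-09 − (-0.000874271)) = 2.89109e-08.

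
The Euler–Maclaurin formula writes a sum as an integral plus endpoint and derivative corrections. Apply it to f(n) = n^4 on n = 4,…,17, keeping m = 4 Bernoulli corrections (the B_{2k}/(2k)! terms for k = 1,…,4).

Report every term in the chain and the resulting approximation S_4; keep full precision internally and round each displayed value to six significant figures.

∫_4^17 x^4 dx evaluates to 283767.
Endpoint term: (f(4) + f(17))/2 = (256.000 + 83521.0)/2 = 41888.5.
So far: 325655.
Correction k=1: B_{2}/2! · (f^{(1)}(17) − f^{(1)}(4)) = 1/12 · (19652.0 − 256.000) = 1616.33.
Partial sum through k=1: 327271.
Correction k=2: B_{4}/4! · (f^{(3)}(17) − f^{(3)}(4)) = −1/720 · (408.000 − 96.0000) = -0.433333.
Partial sum through k=2: 327271.
Correction k=3: B_{6}/6! · (f^{(5)}(17) − f^{(5)}(4)) = 1/30240 · (0.00000 − 0.00000) = 0.00000.
Partial sum through k=3: 327271.
Correction k=4: B_{8}/8! · (f^{(7)}(17) − f^{(7)}(4)) = −1/1209600 · (0.00000 − 0.00000) = 0.00000.

S_4 ≈ 327271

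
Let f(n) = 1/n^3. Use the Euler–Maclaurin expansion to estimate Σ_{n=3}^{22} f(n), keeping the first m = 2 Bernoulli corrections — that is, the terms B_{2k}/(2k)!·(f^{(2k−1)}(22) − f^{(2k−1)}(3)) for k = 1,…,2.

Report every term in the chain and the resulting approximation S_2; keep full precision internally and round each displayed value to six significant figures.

S_2 ≈ 0.0760590

The integral term ∫_3^22 1/x^3 dx = 0.0545225.
Boundary: ½(f(3) + f(22)) = ½(0.0370370 + 9.39144e-05) = 0.0185655.
Integral + boundary = 0.0730880.
Correction k=1: B_{2}/2! · (f^{(1)}(22) − f^{(1)}(3)) = 1/12 · (-1.28065e-05 − (-0.0370370)) = 0.00308535.
Partial sum through k=1: 0.0761733.
Correction k=2: B_{4}/4! · (f^{(3)}(22) − f^{(3)}(3)) = −1/720 · (-5.29194e-07 − (-0.0823045)) = -0.000114311.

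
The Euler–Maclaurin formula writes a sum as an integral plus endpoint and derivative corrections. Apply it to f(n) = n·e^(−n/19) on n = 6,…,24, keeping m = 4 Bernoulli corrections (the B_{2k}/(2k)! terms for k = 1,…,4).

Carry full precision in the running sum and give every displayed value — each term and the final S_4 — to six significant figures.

S_4 ≈ 120.894

∫_6^24 x·e^(−x/19) dx evaluates to 115.361.
Endpoint term: (f(6) + f(24))/2 = (4.37528 + 6.78623)/2 = 5.58076.
So far: 120.942.
Correction k=1: B_{2}/2! · (f^{(1)}(24) − f^{(1)}(6)) = 1/12 · (-0.0744104 − 0.498935) = -0.0477788.
After k=1: 120.894.
Correction k=2: B_{4}/4! · (f^{(3)}(24) − f^{(3)}(6)) = −1/720 · (0.00136041 − 0.00542205) = 5.64117e-06.
After k=2: 120.894.
Correction k=3: B_{6}/6! · (f^{(5)}(24) − f^{(5)}(6)) = 1/30240 · (8.10789e-06 − 2.62106e-05) = -5.98633e-10.
After k=3: 120.894.
Correction k=4: B_{8}/8! · (f^{(7)}(24) − f^{(7)}(6)) = −1/1209600 · (3.44801e-08 − 1.03606e-07) = 5.71473e-14.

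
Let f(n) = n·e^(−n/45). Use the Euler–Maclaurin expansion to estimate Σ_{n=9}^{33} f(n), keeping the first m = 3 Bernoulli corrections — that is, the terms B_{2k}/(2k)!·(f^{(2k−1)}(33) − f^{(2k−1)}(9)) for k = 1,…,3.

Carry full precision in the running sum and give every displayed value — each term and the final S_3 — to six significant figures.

Integral: ∫_9^33 x·e^(−x/45) dx = 303.644.
Endpoint term: (f(9) + f(33))/2 = (7.36858 + 15.8501)/2 = 11.6093.
Integral + boundary = 315.253.
Correction k=1: B_{2}/2! · (f^{(1)}(33) − f^{(1)}(9)) = 1/12 · (0.128081 − 0.654985) = -0.0439086.
Partial sum through k=1: 315.210.
Correction k=2: B_{4}/4! · (f^{(3)}(33) − f^{(3)}(9)) = −1/720 · (0.000537626 − 0.00113207) = 8.25620e-07.
Partial sum through k=2: 315.210.
Correction k=3: B_{6}/6! · (f^{(5)}(33) − f^{(5)}(9)) = 1/30240 · (4.99754e-07 − 9.58368e-07) = -1.51658e-11.

S_3 ≈ 315.210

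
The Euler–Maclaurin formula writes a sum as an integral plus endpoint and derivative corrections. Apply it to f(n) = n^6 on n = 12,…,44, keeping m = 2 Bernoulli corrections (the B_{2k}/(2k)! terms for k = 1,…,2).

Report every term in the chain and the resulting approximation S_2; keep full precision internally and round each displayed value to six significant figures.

The integral term ∫_12^44 x^6 dx = 4.56060e+10.
½[f(12) + f(44)] = ½[2.98598e+06 + 7.25631e+09] = 3.62965e+09.
Integral + boundary = 4.92356e+10.
k=1: B_{2}/(2)! × [f^{(1)}(44) − f^{(1)}(12)] = 1/12 × (9.89497e+08 − 1.49299e+06) = 8.23337e+07.
After k=1: 4.93180e+10.
k=2: B_{4}/(4)! × [f^{(3)}(44) − f^{(3)}(12)] = −1/720 × (1.02221e+07 − 207360) = -13909.3.

S_2 ≈ 4.93180e+10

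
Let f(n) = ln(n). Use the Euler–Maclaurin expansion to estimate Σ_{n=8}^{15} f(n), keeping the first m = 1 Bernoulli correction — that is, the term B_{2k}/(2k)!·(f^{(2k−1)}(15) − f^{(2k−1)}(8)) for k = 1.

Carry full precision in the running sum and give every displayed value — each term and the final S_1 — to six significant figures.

S_1 ≈ 19.3741

Integral: ∫_8^15 ln(x) dx = 16.9852.
Endpoint term: (f(8) + f(15))/2 = (2.07944 + 2.70805)/2 = 2.39375.
So far: 19.3790.
Correction k=1: B_{2}/2! · (f^{(1)}(15) − f^{(1)}(8)) = 1/12 · (0.0666667 − 0.125000) = -0.00486111.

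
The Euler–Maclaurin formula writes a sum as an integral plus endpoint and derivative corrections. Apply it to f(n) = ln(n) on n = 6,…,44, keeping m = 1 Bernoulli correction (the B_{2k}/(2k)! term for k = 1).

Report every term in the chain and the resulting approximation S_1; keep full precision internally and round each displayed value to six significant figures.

The integral term ∫_6^44 ln(x) dx = 117.754.
Endpoint term: (f(6) + f(44))/2 = (1.79176 + 3.78419)/2 = 2.78797.
So far: 120.542.
k=1: B_{2}/(2)! × [f^{(1)}(44) − f^{(1)}(6)] = 1/12 × (0.0227273 − 0.166667) = -0.0119949.

S_1 ≈ 120.530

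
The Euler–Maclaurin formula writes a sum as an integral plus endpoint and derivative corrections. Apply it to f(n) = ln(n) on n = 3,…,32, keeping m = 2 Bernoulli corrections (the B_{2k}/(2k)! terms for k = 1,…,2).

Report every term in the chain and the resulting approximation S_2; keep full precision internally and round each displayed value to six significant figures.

S_2 ≈ 80.8648

∫_3^32 ln(x) dx evaluates to 78.6077.
½[f(3) + f(32)] = ½[1.09861 + 3.46574] = 2.28217.
Integral + boundary = 80.8899.
k=1: B_{2}/(2)! × [f^{(1)}(32) − f^{(1)}(3)] = 1/12 × (0.0312500 − 0.333333) = -0.0251736.
Partial sum through k=1: 80.8647.
k=2: B_{4}/(4)! × [f^{(3)}(32) − f^{(3)}(3)] = −1/720 × (6.10352e-05 − 0.0740741) = 0.000102796.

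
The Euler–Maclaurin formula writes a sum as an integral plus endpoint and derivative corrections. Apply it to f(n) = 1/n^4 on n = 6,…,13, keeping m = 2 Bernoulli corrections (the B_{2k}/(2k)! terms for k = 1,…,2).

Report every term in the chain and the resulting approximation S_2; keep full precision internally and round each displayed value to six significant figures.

∫_6^13 1/x^4 dx evaluates to 0.00139149.
Endpoint term: (f(6) + f(13))/2 = (0.000771605 + 3.50128e-05)/2 = 0.000403309.
So far: 0.00179480.
k=1: B_{2}/(2)! × [f^{(1)}(13) − f^{(1)}(6)] = 1/12 × (-1.07732e-05 − (-0.000514403)) = 4.19692e-05.
Partial sum through k=1: 0.00183677.
k=2: B_{4}/(4)! × [f^{(3)}(13) − f^{(3)}(6)] = −1/720 × (-1.91240e-06 − (-0.000428669)) = -5.92718e-07.

S_2 ≈ 0.00183617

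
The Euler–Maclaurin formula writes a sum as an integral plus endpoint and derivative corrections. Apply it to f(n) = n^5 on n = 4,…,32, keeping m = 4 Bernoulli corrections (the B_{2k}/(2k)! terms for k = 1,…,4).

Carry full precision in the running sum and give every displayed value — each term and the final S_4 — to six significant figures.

∫_4^32 x^5 dx evaluates to 1.78956e+08.
Boundary: ½(f(4) + f(32)) = ½(1024.00 + 3.35544e+07) = 1.67777e+07.
Running total after boundary: 1.95734e+08.
Order-1 term: 1/12 · (5.24288e+06 − 1280.00) = 436800.
Running total after k=1: 1.96171e+08.
Order-2 term: −1/720 · (61440.0 − 960.000) = -84.0000.
Running total after k=2: 1.96171e+08.
Order-3 term: 1/30240 · (120.000 − 120.000) = 0.00000.
Running total after k=3: 1.96171e+08.
Order-4 term: −1/1209600 · (0.00000 − 0.00000) = 0.00000.

S_4 ≈ 1.96171e+08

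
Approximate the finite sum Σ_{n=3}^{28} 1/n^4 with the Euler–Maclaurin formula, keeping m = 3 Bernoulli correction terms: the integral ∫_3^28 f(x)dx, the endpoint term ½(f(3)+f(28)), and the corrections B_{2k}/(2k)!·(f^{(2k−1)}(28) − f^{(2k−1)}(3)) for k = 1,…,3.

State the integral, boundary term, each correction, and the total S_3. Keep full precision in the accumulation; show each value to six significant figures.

The integral term ∫_3^28 1/x^4 dx = 0.0123305.
½[f(3) + f(28)] = ½[0.0123457 + 1.62693e-06] = 0.00617365.
Integral + boundary = 0.0185041.
k=1: B_{2}/(2)! × [f^{(1)}(28) − f^{(1)}(3)] = 1/12 × (-2.32418e-07 − (-0.0164609)) = 0.00137172.
After k=1: 0.0198759.
k=2: B_{4}/(4)! × [f^{(3)}(28) − f^{(3)}(3)] = −1/720 × (-8.89355e-09 − (-0.0548697)) = -7.62079e-05.
After k=2: 0.0197997.
k=3: B_{6}/(6)! × [f^{(5)}(28) − f^{(5)}(3)] = 1/30240 × (-6.35253e-10 − (-0.341411)) = 1.12901e-05.

S_3 ≈ 0.0198110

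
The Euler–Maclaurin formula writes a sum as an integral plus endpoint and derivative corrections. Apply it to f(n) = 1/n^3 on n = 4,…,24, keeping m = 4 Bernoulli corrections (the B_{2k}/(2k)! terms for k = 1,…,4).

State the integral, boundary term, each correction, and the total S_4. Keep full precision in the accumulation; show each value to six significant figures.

∫_4^24 1/x^3 dx evaluates to 0.0303819.
Endpoint term: (f(4) + f(24))/2 = (0.0156250 + 7.23380e-05)/2 = 0.00784867.
Running total after boundary: 0.0382306.
k=1: B_{2}/(2)! × [f^{(1)}(24) − f^{(1)}(4)] = 1/12 × (-9.04225e-06 − (-0.0117188)) = 0.000975809.
Partial sum through k=1: 0.0392064.
k=2: B_{4}/(4)! × [f^{(3)}(24) − f^{(3)}(4)] = −1/720 × (-3.13967e-07 − (-0.0146484)) = -2.03446e-05.
Partial sum through k=2: 0.0391861.
k=3: B_{6}/(6)! × [f^{(5)}(24) − f^{(5)}(4)] = 1/30240 × (-2.28934e-08 − (-0.0384521)) = 1.27156e-06.
Partial sum through k=3: 0.0391873.
k=4: B_{8}/(8)! × [f^{(7)}(24) − f^{(7)}(4)] = −1/1209600 × (-2.86168e-09 − (-0.173035)) = -1.43051e-07.

S_4 ≈ 0.0391872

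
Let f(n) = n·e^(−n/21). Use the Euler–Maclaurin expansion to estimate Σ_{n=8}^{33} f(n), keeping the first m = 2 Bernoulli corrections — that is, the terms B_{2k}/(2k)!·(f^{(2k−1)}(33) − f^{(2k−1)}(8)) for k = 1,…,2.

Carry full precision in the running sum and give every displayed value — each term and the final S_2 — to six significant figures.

The integral term ∫_8^33 x·e^(−x/21) dx = 180.489.
½[f(8) + f(33)] = ½[5.46568 + 6.85569] = 6.16069.
Integral + boundary = 186.649.
Correction k=1: B_{2}/2! · (f^{(1)}(33) − f^{(1)}(8)) = 1/12 · (-0.118713 − 0.422940) = -0.0451378.
After k=1: 186.604.
Correction k=2: B_{4}/4! · (f^{(3)}(33) − f^{(3)}(8)) = −1/720 · (0.000672978 − 0.00405751) = 4.70074e-06.

S_2 ≈ 186.604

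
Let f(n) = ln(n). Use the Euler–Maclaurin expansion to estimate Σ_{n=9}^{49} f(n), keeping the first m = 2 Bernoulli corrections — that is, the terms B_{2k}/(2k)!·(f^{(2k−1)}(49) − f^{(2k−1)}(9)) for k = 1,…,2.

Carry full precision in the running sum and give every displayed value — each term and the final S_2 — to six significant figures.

The integral term ∫_9^49 ln(x) dx = 130.924.
Endpoint term: (f(9) + f(49))/2 = (2.19722 + 3.89182)/2 = 3.04452.
So far: 133.969.
Correction k=1: B_{2}/2! · (f^{(1)}(49) − f^{(1)}(9)) = 1/12 · (0.0204082 − 0.111111) = -0.00755858.
Partial sum through k=1: 133.961.
Correction k=2: B_{4}/4! · (f^{(3)}(49) − f^{(3)}(9)) = −1/720 · (1.69997e-05 − 0.00274348) = 3.78678e-06.

S_2 ≈ 133.961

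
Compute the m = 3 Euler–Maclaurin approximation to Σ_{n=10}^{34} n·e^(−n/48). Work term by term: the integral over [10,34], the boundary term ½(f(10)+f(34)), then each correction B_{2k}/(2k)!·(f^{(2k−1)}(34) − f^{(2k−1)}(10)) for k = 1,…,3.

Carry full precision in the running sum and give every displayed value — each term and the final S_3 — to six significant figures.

S_3 ≈ 334.481

∫_10^34 x·e^(−x/48) dx evaluates to 322.091.
½[f(10) + f(34)] = ½[8.11936 + 16.7438] = 12.4316.
Integral + boundary = 334.523.
k=1: B_{2}/(2)! × [f^{(1)}(34) − f^{(1)}(10)] = 1/12 × (0.143635 − 0.642783) = -0.0415956.
After k=1: 334.481.
k=2: B_{4}/(4)! × [f^{(3)}(34) − f^{(3)}(10)] = −1/720 × (0.000489828 − 0.000983792) = 6.86060e-07.
After k=2: 334.481.
k=3: B_{6}/(6)! × [f^{(5)}(34) − f^{(5)}(10)] = 1/30240 × (3.98140e-07 − 7.32898e-07) = -1.10700e-11.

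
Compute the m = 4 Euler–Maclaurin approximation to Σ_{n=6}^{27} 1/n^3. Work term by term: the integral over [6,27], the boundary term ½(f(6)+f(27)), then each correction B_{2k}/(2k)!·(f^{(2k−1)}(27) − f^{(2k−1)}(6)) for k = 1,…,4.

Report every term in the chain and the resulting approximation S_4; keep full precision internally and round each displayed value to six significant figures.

S_4 ≈ 0.0157339

The integral term ∫_6^27 1/x^3 dx = 0.0132030.
Endpoint term: (f(6) + f(27))/2 = (0.00462963 + 5.08053e-05)/2 = 0.00234022.
Running total after boundary: 0.0155432.
Order-1 term: 1/12 · (-5.64503e-06 − (-0.00231481)) = 0.000192431.
After k=1: 0.0157357.
Order-2 term: −1/720 · (-1.54870e-07 − (-0.00128601)) = -1.78591e-06.
After k=2: 0.0157339.
Order-3 term: 1/30240 · (-8.92258e-09 − (-0.00150034)) = 4.96142e-08.
After k=3: 0.0157339.
Order-4 term: −1/1209600 · (-8.81242e-10 − (-0.00300069)) = -2.48073e-09.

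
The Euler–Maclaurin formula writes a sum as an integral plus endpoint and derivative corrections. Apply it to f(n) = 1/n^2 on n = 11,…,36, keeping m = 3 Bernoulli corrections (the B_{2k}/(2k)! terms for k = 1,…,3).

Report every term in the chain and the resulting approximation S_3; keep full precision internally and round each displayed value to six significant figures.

Integral: ∫_11^36 1/x^2 dx = 0.0631313.
½[f(11) + f(36)] = ½[0.00826446 + 0.000771605] = 0.00451803.
So far: 0.0676493.
Correction k=1: B_{2}/2! · (f^{(1)}(36) − f^{(1)}(11)) = 1/12 · (-4.28669e-05 − (-0.00150263)) = 0.000121647.
Partial sum through k=1: 0.0677710.
Correction k=2: B_{4}/4! · (f^{(3)}(36) − f^{(3)}(11)) = −1/720 · (-3.96916e-07 − (-0.000149021)) = -2.06423e-07.
Partial sum through k=2: 0.0677708.
Correction k=3: B_{6}/6! · (f^{(5)}(36) − f^{(5)}(11)) = 1/30240 · (-9.18787e-09 − (-3.69474e-05)) = 1.22150e-09.

S_3 ≈ 0.0677708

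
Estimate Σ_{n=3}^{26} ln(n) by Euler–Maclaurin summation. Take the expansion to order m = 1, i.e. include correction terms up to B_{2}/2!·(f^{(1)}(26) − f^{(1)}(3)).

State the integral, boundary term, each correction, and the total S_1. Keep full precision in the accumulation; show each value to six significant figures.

Integral: ∫_3^26 ln(x) dx = 58.4147.
Boundary: ½(f(3) + f(26)) = ½(1.09861 + 3.25810) = 2.17835.
So far: 60.5930.
Order-1 term: 1/12 · (0.0384615 − 0.333333) = -0.0245726.

S_1 ≈ 60.5685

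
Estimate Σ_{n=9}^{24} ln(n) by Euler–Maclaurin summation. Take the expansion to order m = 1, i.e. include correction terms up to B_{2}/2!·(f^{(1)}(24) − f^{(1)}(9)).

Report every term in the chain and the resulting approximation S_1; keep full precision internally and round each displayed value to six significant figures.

∫_9^24 ln(x) dx evaluates to 41.4983.
Boundary: ½(f(9) + f(24)) = ½(2.19722 + 3.17805) = 2.68764.
So far: 44.1859.
k=1: B_{2}/(2)! × [f^{(1)}(24) − f^{(1)}(9)] = 1/12 × (0.0416667 − 0.111111) = -0.00578704.

S_1 ≈ 44.1801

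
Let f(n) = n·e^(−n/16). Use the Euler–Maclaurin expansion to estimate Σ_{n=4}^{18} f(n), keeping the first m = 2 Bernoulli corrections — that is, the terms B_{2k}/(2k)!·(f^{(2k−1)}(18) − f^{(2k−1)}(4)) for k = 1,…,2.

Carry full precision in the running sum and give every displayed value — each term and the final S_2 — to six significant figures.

S_2 ≈ 77.0327

Integral: ∫_4^18 x·e^(−x/16) dx = 72.6053.
Endpoint term: (f(4) + f(18))/2 = (3.11520 + 5.84374)/2 = 4.47947.
So far: 77.0848.
Order-1 term: 1/12 · (-0.0405816 − 0.584101) = -0.0520568.
Running total after k=1: 77.0327.
Order-2 term: −1/720 · (0.00237783 − 0.00836602) = 8.31694e-06.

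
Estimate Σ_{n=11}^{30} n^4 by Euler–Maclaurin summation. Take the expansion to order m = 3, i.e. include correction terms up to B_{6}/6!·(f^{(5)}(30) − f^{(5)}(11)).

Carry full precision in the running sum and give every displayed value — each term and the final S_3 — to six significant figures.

S_3 ≈ 5.24867e+06

∫_11^30 x^4 dx evaluates to 4.82779e+06.
½[f(11) + f(30)] = ½[14641.0 + 810000] = 412320.
So far: 5.24011e+06.
Correction k=1: B_{2}/2! · (f^{(1)}(30) − f^{(1)}(11)) = 1/12 · (108000 − 5324.00) = 8556.33.
Running total after k=1: 5.24867e+06.
Correction k=2: B_{4}/4! · (f^{(3)}(30) − f^{(3)}(11)) = −1/720 · (720.000 − 264.000) = -0.633333.
Running total after k=2: 5.24867e+06.
Correction k=3: B_{6}/6! · (f^{(5)}(30) − f^{(5)}(11)) = 1/30240 · (0.00000 − 0.00000) = 0.00000.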